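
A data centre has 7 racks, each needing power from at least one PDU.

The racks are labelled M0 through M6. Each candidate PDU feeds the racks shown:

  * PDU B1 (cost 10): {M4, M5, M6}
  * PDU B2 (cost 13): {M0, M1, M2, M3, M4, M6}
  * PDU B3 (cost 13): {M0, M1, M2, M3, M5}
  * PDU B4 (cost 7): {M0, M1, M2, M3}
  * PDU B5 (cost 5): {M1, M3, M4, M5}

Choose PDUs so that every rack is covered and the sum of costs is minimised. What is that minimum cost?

17

B1, B4 together cover every rack (B1 ∪ B4 = {M0, M1, M2, M3, M4, M5, M6}); total cost 10 + 7 = 17.
The greedy pick B5, B4, B1 costs 22; no covering selection beats 17.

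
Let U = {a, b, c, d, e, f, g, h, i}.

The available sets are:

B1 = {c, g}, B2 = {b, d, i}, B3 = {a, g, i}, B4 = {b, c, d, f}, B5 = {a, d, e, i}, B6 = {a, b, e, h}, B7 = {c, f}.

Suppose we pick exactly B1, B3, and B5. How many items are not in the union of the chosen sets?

Union of B1, B3, B5 = {a, c, d, e, g, i}.
Not covered: b, f, h — 3 items.

3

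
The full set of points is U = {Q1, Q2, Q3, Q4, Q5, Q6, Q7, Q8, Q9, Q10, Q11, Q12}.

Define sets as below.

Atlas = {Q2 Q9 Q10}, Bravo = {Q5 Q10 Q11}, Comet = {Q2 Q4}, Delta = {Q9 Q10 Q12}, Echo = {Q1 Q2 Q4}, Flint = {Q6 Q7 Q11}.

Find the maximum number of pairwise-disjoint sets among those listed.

3

Delta, Echo, Flint are pairwise disjoint (Delta={Q9,Q10,Q12}; Echo={Q1,Q2,Q4}; Flint={Q6,Q7,Q11}).
Every remaining set overlaps one of these, and no 4 of the listed sets are pairwise disjoint, so 3 is the maximum.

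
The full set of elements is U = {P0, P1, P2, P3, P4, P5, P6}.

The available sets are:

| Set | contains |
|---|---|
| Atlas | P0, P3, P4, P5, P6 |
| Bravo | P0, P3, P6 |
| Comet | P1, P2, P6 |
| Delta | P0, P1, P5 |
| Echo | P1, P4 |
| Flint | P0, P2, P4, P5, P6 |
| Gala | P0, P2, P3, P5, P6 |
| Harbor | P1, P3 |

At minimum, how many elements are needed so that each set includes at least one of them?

H = {P1, P6} meets every set (each contains at least one member of H), and |H| = 2.
The sets Flint, Harbor are pairwise disjoint, so any hitting set needs a separate element for each — at least 2. Hence 2 is optimal.

2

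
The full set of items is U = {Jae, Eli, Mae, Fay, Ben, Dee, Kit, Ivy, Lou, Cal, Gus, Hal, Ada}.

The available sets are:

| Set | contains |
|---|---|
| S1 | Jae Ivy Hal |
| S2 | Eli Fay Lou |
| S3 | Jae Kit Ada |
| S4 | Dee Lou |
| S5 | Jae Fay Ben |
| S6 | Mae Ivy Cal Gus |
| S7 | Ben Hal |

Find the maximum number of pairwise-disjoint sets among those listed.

4

S3, S4, S6, S7 are pairwise disjoint (S3={Jae,Kit,Ada}; S4={Dee,Lou}; S6={Mae,Ivy,Cal,Gus}; S7={Ben,Hal}).
Every remaining set overlaps one of these, and no 5 of the listed sets are pairwise disjoint, so 4 is the maximum.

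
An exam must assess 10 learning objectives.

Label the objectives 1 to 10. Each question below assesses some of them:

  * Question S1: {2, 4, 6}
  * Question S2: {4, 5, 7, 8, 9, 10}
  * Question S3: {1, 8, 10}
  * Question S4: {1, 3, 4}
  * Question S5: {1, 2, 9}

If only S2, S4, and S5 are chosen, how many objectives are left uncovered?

1

Union of S2, S4, S5 = {1, 2, 3, 4, 5, 7, 8, 9, 10}.
Not covered: 6 — 1 objective.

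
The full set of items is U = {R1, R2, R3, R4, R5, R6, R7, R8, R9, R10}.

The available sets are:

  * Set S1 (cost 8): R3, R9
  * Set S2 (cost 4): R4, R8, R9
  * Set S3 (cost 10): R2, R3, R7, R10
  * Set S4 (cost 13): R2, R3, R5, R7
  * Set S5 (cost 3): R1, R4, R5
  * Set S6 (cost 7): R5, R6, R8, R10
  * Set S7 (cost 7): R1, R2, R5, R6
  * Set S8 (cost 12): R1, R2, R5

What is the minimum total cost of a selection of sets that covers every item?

S2, S3, S7 together cover every item (S2 ∪ S3 ∪ S7 = {R1, R2, R3, R4, R5, R6, R7, R8, R9, R10}); total cost 4 + 10 + 7 = 21.
The greedy pick S5, S2, S3, S6 costs 24; no covering selection beats 21.

21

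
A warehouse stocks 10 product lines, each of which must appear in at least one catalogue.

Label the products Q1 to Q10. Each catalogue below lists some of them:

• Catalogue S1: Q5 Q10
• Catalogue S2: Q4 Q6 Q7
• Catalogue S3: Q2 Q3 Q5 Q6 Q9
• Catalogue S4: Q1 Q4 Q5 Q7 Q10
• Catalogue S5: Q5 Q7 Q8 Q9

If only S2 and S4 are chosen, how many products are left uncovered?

Union of S2, S4 = {Q1, Q4, Q5, Q6, Q7, Q10}.
Not covered: Q2, Q3, Q8, Q9 — 4 products.

4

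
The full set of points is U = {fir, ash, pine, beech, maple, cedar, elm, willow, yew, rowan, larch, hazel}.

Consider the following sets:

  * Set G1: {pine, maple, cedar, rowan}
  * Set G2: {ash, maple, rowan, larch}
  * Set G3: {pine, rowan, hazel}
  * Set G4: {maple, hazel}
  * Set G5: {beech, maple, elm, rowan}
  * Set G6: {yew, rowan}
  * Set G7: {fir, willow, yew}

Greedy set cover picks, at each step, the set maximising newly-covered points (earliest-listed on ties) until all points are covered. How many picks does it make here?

Greedy: pick G1 (covers 4 new) → pick G7 (covers 3 new) → pick G2 (covers 2 new) → pick G5 (covers 2 new) → pick G3 (covers 1 new). Total picks: 5.

5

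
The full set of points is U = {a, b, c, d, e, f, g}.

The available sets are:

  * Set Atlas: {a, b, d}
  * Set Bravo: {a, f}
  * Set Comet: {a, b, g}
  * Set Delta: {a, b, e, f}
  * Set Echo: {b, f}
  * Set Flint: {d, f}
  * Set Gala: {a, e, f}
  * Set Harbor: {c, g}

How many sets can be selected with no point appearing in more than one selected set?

2

Echo, Harbor are pairwise disjoint (Echo={b,f}; Harbor={c,g}).
Every remaining set overlaps one of these, and no 3 of the listed sets are pairwise disjoint, so 2 is the maximum.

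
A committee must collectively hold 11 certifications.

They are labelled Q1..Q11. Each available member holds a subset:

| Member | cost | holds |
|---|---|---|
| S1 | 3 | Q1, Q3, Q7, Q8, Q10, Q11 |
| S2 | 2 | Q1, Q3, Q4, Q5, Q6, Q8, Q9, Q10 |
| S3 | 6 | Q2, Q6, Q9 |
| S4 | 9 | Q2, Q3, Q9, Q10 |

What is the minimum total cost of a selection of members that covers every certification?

S1, S2, S3 together cover every certification (S1 ∪ S2 ∪ S3 = {Q1, Q2, Q3, Q4, Q5, Q6, Q7, Q8, Q9, Q10, Q11}); total cost 3 + 2 + 6 = 11.
No covering selection has total cost below 11.

11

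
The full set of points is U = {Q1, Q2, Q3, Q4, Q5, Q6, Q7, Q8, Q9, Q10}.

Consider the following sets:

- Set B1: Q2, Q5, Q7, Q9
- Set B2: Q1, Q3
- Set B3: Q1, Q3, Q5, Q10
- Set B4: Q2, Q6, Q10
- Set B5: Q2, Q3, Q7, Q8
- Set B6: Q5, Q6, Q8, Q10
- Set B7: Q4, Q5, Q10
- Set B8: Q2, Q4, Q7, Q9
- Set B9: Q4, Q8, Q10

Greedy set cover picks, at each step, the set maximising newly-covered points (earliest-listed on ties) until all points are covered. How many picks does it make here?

Greedy: pick B1 (covers 4 new) → pick B3 (covers 3 new) → pick B6 (covers 2 new) → pick B7 (covers 1 new). Total picks: 4.
(The true minimum cover uses only 3 sets, so greedy is not optimal here.)

4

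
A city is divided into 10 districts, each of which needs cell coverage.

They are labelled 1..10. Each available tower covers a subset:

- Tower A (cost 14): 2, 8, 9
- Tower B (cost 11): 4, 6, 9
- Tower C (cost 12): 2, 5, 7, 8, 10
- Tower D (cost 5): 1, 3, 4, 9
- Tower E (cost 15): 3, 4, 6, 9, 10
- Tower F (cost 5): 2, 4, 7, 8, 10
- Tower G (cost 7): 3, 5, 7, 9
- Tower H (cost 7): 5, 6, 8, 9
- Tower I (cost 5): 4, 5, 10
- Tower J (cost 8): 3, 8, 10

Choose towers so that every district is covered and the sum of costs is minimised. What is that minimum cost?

D, F, H together cover every district (D ∪ F ∪ H = {1, 2, 3, 4, 5, 6, 7, 8, 9, 10}); total cost 5 + 5 + 7 = 17.
No covering selection has total cost below 17.

17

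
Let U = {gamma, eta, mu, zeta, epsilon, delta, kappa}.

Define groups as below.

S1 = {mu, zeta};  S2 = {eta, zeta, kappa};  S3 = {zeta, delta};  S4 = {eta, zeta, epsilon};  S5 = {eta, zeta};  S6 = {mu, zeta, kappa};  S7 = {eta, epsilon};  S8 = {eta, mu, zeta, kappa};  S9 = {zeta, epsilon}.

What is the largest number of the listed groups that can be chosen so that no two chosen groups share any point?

S3, S7 are pairwise disjoint (S3={zeta,delta}; S7={eta,epsilon}).
Every remaining group overlaps one of these, and no 3 of the listed groups are pairwise disjoint, so 2 is the maximum.

2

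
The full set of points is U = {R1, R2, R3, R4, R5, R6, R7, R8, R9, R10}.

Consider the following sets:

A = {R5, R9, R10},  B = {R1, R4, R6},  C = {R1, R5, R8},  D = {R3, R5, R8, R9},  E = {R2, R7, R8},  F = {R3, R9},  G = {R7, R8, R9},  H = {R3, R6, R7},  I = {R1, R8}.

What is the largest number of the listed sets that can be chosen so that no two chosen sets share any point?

A, B, E are pairwise disjoint (A={R5,R9,R10}; B={R1,R4,R6}; E={R2,R7,R8}).
Every remaining set overlaps one of these, and no 4 of the listed sets are pairwise disjoint, so 3 is the maximum.

3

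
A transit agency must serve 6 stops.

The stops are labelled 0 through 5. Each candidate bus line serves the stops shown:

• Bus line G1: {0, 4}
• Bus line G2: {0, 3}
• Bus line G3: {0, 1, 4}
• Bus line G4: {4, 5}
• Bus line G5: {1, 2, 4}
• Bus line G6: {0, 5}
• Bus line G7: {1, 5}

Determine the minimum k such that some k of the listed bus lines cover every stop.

Take {G2, G5, G7}. Their union is {0, 1, 2, 3, 4, 5}, which is all 6 stops.
Only G5 contains 2, so G5 is forced; the remaining 3 stops need at least 2 more bus lines (each remaining bus line adds at most 2) — so at least 3 bus lines are needed, and 3 is optimal.

3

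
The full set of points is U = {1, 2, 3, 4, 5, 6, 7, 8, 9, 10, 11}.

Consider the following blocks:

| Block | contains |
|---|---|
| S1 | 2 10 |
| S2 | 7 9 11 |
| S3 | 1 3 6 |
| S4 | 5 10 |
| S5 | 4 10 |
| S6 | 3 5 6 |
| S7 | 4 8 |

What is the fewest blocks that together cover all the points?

S1, S2, S3, S4, and S7 cover everything between them: the union {1, 2, 3, 4, 5, 6, 7, 8, 9, 10, 11} is all of U.
No 4 of the 7 blocks cover everything (all 35 combinations miss at least one point), so 5 is optimal.

5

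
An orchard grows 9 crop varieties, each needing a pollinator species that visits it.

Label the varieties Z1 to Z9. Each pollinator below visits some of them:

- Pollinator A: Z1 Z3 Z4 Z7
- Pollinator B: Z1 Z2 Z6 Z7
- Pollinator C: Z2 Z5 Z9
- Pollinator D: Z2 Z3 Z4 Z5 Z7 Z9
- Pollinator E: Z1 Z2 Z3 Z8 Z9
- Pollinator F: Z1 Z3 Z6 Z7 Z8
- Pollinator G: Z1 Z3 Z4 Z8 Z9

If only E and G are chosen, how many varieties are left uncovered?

3

Union of E, G = {Z1, Z2, Z3, Z4, Z8, Z9}.
Not covered: Z5, Z6, Z7 — 3 varieties.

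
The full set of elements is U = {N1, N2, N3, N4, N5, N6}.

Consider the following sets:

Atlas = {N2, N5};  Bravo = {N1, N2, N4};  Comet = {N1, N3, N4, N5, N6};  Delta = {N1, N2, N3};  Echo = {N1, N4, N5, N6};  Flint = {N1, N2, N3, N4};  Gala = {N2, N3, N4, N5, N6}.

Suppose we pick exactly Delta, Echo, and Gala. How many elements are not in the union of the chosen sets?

Union of Delta, Echo, Gala = {N1, N2, N3, N4, N5, N6} — that's every element, so 0 are uncovered.

0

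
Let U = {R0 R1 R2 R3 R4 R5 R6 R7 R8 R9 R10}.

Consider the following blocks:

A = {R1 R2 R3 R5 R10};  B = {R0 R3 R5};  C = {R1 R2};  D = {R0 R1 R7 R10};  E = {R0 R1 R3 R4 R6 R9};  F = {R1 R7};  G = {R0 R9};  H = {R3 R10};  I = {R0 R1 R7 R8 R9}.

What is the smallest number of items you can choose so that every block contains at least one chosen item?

3

The 3 items {R0, R1, R3} hit every block.
The blocks C, G, H are pairwise disjoint, so any hitting set needs a separate item for each — at least 3. Hence 3 is optimal.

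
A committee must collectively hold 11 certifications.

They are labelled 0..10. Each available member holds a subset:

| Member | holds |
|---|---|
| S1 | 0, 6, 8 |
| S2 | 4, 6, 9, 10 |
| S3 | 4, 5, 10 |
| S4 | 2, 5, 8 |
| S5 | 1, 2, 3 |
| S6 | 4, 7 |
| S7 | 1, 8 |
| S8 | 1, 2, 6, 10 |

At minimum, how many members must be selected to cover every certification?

5

Take {S1, S2, S3, S5, S6}. Their union is {0, 1, 2, 3, 4, 5, 6, 7, 8, 9, 10}, which is all 11 certifications.
No 4 of the 8 members cover everything (all 70 combinations miss at least one certification), so 5 is optimal.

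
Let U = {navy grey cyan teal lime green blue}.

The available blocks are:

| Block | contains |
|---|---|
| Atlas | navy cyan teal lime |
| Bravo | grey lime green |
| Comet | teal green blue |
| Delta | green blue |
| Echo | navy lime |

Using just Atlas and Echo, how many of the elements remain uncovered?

Union of Atlas, Echo = {navy, cyan, teal, lime}.
Not covered: grey, green, blue — 3 elements.

3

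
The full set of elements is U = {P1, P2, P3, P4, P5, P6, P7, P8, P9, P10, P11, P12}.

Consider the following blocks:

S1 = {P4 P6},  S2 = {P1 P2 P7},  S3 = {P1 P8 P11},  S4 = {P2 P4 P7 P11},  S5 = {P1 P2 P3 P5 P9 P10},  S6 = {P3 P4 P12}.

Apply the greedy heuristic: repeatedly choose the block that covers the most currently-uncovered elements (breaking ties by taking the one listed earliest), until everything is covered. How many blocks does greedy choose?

5

Greedy: pick S5 (covers 6 new) → pick S4 (covers 3 new) → pick S1 (covers 1 new) → pick S3 (covers 1 new) → pick S6 (covers 1 new). Total picks: 5.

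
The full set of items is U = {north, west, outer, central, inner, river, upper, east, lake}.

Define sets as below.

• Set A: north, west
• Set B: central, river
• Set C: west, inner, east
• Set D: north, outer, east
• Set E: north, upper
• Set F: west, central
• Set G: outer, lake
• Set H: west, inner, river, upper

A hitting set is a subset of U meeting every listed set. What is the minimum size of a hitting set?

4

T = {north, west, central, lake} meets every set (each contains at least one member of T), and |T| = 4.
The sets B, C, E, G are pairwise disjoint, so any hitting set needs a separate item for each — at least 4. Hence 4 is optimal.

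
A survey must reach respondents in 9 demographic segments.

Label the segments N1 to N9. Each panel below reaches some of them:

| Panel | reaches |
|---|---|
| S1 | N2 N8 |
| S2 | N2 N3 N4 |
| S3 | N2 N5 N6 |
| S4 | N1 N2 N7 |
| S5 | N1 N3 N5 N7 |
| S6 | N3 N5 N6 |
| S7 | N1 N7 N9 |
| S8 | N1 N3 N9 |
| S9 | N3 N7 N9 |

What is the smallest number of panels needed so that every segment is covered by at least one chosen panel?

Take {S1, S2, S6, S7}. Their union is {N1, N2, N3, N4, N5, N6, N7, N8, N9}, which is all 9 segments.
No 3 of the 9 panels cover everything (all 84 combinations miss at least one segment), so 4 is optimal.

4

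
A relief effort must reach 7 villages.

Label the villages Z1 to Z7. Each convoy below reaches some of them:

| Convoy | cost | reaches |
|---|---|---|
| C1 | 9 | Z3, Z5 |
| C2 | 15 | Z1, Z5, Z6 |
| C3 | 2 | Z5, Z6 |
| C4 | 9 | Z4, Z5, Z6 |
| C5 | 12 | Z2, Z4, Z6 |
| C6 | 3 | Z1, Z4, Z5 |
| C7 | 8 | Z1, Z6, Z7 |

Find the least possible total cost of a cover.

29

C1, C5, C7 together cover every village (C1 ∪ C5 ∪ C7 = {Z1, Z2, Z3, Z4, Z5, Z6, Z7}); total cost 9 + 12 + 8 = 29.
The greedy pick C3, C6, C7, C1, C5 costs 34; no covering selection beats 29.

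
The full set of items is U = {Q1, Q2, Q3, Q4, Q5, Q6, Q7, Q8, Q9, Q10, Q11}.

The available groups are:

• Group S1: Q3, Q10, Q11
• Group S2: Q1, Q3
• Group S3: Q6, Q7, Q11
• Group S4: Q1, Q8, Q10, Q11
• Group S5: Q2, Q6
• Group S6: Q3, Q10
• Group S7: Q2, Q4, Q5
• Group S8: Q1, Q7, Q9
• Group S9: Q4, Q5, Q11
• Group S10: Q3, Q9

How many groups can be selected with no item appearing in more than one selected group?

4

S5, S6, S8, S9 are pairwise disjoint (S5={Q2,Q6}; S6={Q3,Q10}; S8={Q1,Q7,Q9}; S9={Q4,Q5,Q11}).
Every remaining group overlaps one of these, and no 5 of the listed groups are pairwise disjoint, so 4 is the maximum.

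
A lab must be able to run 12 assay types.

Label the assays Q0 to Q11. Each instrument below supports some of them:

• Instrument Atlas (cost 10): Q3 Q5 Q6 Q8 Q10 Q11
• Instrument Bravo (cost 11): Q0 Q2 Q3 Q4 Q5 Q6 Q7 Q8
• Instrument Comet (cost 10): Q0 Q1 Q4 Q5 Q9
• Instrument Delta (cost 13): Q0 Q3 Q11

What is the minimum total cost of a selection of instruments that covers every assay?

Atlas, Bravo, Comet together cover every assay (Atlas ∪ Bravo ∪ Comet = {Q0, Q1, Q2, Q3, Q4, Q5, Q6, Q7, Q8, Q9, Q10, Q11}); total cost 10 + 11 + 10 = 31.
No covering selection has total cost below 31.

31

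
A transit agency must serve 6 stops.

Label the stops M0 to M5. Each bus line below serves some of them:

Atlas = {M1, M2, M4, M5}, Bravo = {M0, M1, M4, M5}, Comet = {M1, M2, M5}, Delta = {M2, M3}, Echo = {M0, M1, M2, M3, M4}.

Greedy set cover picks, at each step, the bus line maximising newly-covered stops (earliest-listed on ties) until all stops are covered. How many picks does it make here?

2

Greedy: pick Echo (covers 5 new) → pick Atlas (covers 1 new). Total picks: 2.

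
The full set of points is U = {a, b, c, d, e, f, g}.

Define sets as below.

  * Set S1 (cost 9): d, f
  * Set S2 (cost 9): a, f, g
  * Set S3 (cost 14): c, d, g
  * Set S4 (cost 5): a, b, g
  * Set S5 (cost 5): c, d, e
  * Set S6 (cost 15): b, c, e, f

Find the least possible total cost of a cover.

19

S1, S4, S5 together cover every point (S1 ∪ S4 ∪ S5 = {a, b, c, d, e, f, g}); total cost 9 + 5 + 5 = 19.
No covering selection has total cost below 19.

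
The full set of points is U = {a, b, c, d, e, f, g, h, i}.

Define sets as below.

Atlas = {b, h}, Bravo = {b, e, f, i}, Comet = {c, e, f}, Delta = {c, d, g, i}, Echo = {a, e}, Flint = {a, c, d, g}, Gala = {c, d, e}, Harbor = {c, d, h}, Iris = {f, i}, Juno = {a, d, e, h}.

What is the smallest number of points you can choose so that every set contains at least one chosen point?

The 4 points {d, e, f, h} hit every set.
No choice of 3 points meets every set, so 4 is the minimum.

4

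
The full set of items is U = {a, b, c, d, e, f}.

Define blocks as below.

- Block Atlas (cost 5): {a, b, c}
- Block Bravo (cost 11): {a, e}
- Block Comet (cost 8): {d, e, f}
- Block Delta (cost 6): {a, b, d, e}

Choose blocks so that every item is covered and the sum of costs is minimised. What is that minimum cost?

13

Atlas, Comet together cover every item (Atlas ∪ Comet = {a, b, c, d, e, f}); total cost 5 + 8 = 13.
The greedy pick Delta, Atlas, Comet costs 19; no covering selection beats 13.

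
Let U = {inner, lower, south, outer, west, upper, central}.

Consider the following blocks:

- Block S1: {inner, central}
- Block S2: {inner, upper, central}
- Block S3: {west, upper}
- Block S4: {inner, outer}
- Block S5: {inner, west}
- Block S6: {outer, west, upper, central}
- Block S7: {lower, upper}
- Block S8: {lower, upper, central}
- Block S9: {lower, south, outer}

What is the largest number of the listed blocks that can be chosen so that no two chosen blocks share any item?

S1, S3, S9 are pairwise disjoint (S1={inner,central}; S3={west,upper}; S9={lower,south,outer}).
Every remaining block overlaps one of these, and no 4 of the listed blocks are pairwise disjoint, so 3 is the maximum.

3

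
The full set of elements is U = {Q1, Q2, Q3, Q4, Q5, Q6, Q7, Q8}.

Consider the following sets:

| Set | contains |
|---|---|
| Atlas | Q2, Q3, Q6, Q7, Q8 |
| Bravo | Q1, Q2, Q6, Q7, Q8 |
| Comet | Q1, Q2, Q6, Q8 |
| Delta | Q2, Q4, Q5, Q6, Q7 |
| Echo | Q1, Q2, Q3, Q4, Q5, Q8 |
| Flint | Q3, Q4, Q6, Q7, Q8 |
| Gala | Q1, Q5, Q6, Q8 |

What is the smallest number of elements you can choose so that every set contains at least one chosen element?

Take H = {Q1, Q6}. Each listed set contains at least one of these, so H is a hitting set of size 2.
No single element lies in every set, so at least 2 are needed and 2 is optimal.

2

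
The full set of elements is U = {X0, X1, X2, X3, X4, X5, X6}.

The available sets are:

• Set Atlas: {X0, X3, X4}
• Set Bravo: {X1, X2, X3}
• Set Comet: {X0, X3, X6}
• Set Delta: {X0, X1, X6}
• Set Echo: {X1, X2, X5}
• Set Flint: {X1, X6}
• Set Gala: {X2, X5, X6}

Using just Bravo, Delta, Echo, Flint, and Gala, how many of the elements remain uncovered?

Union of Bravo, Delta, Echo, Flint, Gala = {X0, X1, X2, X3, X5, X6}.
Not covered: X4 — 1 element.

1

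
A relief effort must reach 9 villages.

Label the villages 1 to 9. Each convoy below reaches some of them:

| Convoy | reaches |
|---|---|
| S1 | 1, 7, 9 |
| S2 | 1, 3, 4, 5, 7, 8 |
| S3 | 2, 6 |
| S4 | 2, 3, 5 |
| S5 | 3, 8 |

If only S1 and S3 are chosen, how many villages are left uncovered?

4

Union of S1, S3 = {1, 2, 6, 7, 9}.
Not covered: 3, 4, 5, 8 — 4 villages.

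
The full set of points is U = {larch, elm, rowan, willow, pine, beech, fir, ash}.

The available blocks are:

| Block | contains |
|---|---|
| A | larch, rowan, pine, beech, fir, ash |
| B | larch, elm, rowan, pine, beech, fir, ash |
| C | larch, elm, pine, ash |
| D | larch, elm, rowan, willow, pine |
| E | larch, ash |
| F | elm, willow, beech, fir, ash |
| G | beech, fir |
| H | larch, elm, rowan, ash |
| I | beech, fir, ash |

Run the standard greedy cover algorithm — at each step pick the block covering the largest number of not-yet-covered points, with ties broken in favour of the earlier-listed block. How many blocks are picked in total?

2

Greedy: pick B (covers 7 new) → pick D (covers 1 new). Total picks: 2.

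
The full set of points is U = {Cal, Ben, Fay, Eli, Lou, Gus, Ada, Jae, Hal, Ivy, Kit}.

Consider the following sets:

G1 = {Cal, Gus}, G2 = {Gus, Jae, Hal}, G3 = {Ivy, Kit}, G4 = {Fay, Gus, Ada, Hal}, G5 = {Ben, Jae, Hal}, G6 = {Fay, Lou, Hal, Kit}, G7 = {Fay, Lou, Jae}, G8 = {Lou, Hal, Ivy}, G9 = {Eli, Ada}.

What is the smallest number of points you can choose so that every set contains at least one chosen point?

5

H = {Ben, Eli, Lou, Gus, Ivy} meets every set (each contains at least one member of H), and |H| = 5.
No choice of 4 points meets every set, so 5 is the minimum.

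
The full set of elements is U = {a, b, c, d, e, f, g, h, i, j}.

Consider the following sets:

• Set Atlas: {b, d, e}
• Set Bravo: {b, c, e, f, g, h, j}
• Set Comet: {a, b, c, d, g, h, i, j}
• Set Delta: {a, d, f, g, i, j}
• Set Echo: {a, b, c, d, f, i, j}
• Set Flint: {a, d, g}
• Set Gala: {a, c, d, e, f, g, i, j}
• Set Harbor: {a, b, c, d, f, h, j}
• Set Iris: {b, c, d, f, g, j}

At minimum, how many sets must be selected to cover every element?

Gala and Harbor cover everything between them: the union {a, b, c, d, e, f, g, h, i, j} is all of U.
No single set has all 10 elements (the largest, Comet, has 8), so 2 is optimal.

2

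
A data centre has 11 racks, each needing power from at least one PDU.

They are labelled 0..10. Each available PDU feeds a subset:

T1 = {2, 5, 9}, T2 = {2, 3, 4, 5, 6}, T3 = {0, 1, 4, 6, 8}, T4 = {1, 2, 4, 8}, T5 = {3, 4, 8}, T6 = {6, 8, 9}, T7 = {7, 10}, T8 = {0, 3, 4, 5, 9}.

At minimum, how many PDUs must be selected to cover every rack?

4

T1 and T3 and T7 and T8 together: T1 ∪ T3 ∪ T7 ∪ T8 = {0, 1, 2, 3, 4, 5, 6, 7, 8, 9, 10} — every rack is covered.
No 3 of the 8 PDUs cover everything (all 56 combinations miss at least one rack), so 4 is optimal.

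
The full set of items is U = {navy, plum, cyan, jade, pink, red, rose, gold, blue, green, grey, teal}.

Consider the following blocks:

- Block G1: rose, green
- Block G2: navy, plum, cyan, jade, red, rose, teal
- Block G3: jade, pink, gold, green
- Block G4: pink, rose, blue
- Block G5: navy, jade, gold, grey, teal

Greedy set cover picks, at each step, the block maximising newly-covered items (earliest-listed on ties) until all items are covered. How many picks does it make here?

4

Greedy: pick G2 (covers 7 new) → pick G3 (covers 3 new) → pick G4 (covers 1 new) → pick G5 (covers 1 new). Total picks: 4.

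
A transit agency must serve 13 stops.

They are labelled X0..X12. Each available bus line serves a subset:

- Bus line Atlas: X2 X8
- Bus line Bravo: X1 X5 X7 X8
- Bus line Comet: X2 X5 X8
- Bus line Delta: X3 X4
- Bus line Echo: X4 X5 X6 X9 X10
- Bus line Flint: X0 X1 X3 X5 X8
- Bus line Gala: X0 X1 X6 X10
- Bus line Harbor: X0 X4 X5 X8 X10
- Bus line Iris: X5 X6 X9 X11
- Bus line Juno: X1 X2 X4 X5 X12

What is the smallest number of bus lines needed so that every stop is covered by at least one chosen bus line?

Bravo and Delta and Harbor and Iris and Juno together: Bravo ∪ Delta ∪ Harbor ∪ Iris ∪ Juno = {X0, X1, X2, X3, X4, X5, X6, X7, X8, X9, X10, X11, X12} — every stop is covered.
No 4 of the 10 bus lines cover everything (all 210 combinations miss at least one stop), so 5 is optimal.

5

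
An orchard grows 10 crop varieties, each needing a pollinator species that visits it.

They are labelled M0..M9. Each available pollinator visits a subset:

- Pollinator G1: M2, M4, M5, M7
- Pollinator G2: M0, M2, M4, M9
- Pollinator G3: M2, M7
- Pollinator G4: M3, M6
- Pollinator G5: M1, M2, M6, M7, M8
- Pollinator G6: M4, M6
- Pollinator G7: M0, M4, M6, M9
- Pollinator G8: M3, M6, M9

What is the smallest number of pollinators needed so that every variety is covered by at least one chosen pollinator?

4

G1 and G4 and G5 and G7 together: G1 ∪ G4 ∪ G5 ∪ G7 = {M0, M1, M2, M3, M4, M5, M6, M7, M8, M9} — every variety is covered.
No 3 of the 8 pollinators cover everything (all 56 combinations miss at least one variety), so 4 is optimal.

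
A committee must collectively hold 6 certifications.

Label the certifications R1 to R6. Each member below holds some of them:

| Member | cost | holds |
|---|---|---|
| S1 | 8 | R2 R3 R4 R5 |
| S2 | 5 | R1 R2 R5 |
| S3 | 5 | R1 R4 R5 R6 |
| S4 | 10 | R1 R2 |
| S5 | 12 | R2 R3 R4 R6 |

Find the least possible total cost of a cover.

13

S1, S3 together cover every certification (S1 ∪ S3 = {R1, R2, R3, R4, R5, R6}); total cost 8 + 5 = 13.
No covering selection has total cost below 13.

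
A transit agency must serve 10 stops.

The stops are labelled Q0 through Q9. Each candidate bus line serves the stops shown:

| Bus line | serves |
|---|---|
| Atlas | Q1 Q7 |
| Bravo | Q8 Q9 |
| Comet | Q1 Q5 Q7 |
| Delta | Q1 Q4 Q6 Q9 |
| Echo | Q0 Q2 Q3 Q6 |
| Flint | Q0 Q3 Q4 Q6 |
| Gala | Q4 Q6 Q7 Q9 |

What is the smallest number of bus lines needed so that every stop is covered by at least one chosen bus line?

4

Bravo and Comet and Echo and Flint together: Bravo ∪ Comet ∪ Echo ∪ Flint = {Q0, Q1, Q2, Q3, Q4, Q5, Q6, Q7, Q8, Q9} — every stop is covered.
No 3 of the 7 bus lines cover everything (all 35 combinations miss at least one stop), so 4 is optimal.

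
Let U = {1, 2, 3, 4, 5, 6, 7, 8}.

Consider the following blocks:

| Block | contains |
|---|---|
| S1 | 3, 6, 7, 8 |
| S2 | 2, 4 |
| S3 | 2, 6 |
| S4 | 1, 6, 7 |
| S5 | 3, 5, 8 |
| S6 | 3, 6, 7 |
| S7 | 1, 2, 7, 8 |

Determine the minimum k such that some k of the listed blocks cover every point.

3

S2, S4, and S5 cover everything between them: the union {1, 2, 3, 4, 5, 6, 7, 8} is all of U.
Only S2 contains 4, so S2 is forced; the remaining 6 points need at least 2 more blocks (each remaining block adds at most 4) — so at least 3 blocks are needed, and 3 is optimal.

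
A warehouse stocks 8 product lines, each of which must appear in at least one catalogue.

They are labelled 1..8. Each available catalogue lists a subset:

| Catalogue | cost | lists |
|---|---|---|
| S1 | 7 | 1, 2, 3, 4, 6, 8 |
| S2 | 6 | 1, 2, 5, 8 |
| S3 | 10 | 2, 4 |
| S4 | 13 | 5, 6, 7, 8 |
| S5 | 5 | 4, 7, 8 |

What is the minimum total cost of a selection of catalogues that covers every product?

S1, S2, S5 together cover every product (S1 ∪ S2 ∪ S5 = {1, 2, 3, 4, 5, 6, 7, 8}); total cost 7 + 6 + 5 = 18.
No covering selection has total cost below 18.

18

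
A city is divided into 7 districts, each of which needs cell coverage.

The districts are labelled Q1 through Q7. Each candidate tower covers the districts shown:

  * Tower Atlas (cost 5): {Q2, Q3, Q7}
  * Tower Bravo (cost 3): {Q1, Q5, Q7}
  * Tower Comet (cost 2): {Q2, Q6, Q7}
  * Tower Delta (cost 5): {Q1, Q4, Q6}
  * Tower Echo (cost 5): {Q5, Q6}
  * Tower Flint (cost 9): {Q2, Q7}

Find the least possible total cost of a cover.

Atlas, Bravo, Delta together cover every district (Atlas ∪ Bravo ∪ Delta = {Q1, Q2, Q3, Q4, Q5, Q6, Q7}); total cost 5 + 3 + 5 = 13.
The greedy pick Comet, Bravo, Atlas, Delta costs 15; no covering selection beats 13.

13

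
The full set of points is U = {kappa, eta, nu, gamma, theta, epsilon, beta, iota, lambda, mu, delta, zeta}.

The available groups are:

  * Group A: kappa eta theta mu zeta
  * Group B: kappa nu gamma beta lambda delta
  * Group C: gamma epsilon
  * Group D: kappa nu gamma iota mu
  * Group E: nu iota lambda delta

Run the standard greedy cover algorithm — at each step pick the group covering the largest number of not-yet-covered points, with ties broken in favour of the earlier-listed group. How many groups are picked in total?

4

Greedy: pick B (covers 6 new) → pick A (covers 4 new) → pick C (covers 1 new) → pick D (covers 1 new). Total picks: 4.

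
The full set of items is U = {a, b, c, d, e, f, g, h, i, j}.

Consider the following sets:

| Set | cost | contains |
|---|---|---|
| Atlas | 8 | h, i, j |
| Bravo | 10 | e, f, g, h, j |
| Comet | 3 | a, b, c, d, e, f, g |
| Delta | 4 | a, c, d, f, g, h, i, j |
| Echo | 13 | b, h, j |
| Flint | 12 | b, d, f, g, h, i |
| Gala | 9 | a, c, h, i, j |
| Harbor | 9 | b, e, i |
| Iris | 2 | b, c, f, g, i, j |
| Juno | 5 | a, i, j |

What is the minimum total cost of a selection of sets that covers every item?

Comet, Delta together cover every item (Comet ∪ Delta = {a, b, c, d, e, f, g, h, i, j}); total cost 3 + 4 = 7.
The greedy pick Iris, Comet, Delta costs 9; no covering selection beats 7.

7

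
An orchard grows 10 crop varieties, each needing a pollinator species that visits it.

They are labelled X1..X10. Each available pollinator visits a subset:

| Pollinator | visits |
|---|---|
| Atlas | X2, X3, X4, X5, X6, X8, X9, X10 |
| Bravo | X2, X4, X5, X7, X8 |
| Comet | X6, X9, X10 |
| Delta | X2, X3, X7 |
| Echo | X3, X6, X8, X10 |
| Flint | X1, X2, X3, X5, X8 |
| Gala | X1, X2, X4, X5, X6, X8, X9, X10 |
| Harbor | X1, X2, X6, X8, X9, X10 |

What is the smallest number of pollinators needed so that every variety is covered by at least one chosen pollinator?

2

Take {Delta, Gala}. Their union is {X1, X2, X3, X4, X5, X6, X7, X8, X9, X10}, which is all 10 varieties.
No single pollinator has all 10 varieties (the largest, Atlas, has 8), so 2 is optimal.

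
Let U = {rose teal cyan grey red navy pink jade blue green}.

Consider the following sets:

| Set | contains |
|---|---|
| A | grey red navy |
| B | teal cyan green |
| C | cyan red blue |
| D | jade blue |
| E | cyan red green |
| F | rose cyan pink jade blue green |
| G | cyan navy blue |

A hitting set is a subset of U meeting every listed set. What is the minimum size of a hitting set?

Take H = {cyan, red, blue}. Each listed set contains at least one of these, so H is a hitting set of size 3.
The sets A, B, D are pairwise disjoint, so any hitting set needs a separate item for each — at least 3. Hence 3 is optimal.

3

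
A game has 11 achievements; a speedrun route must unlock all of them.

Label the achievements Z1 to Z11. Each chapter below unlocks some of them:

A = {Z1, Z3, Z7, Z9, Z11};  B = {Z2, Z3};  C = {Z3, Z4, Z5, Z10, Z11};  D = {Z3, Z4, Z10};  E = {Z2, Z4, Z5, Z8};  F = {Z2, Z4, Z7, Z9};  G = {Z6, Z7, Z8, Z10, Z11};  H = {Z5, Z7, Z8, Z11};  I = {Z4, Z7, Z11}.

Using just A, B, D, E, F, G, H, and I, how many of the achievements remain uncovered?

Union of A, B, D, E, F, G, H, I = {Z1, Z2, Z3, Z4, Z5, Z6, Z7, Z8, Z9, Z10, Z11} — that's every achievement, so 0 are uncovered.

0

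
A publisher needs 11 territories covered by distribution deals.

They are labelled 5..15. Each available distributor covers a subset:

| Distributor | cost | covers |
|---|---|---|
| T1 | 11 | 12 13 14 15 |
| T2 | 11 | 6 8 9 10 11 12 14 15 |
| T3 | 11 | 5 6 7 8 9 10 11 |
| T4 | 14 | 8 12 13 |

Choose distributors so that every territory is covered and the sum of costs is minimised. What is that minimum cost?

22

T1, T3 together cover every territory (T1 ∪ T3 = {5, 6, 7, 8, 9, 10, 11, 12, 13, 14, 15}); total cost 11 + 11 = 22.
The greedy pick T2, T3, T1 costs 33; no covering selection beats 22.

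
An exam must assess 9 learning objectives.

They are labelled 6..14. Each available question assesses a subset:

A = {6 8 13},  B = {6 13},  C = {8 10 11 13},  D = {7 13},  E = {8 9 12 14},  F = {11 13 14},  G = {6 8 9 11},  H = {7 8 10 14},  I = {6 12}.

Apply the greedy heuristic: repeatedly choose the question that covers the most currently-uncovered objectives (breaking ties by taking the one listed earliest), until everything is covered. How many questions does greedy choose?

4

Greedy: pick C (covers 4 new) → pick E (covers 3 new) → pick A (covers 1 new) → pick D (covers 1 new). Total picks: 4.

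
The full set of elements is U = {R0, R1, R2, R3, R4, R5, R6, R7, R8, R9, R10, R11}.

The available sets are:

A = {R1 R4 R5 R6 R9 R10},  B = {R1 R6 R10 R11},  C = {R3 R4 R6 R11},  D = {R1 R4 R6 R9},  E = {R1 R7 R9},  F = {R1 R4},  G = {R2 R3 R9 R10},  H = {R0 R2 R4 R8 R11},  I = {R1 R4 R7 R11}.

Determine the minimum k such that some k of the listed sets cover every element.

4

Take {A, E, G, H}. Their union is {R0, R1, R2, R3, R4, R5, R6, R7, R8, R9, R10, R11}, which is all 12 elements.
No 3 of the 9 sets cover everything (all 84 combinations miss at least one element), so 4 is optimal.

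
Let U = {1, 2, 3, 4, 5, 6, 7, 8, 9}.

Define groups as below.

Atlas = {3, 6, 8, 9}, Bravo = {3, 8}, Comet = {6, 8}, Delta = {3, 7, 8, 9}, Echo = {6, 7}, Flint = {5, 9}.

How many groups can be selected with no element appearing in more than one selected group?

Bravo, Echo, Flint are pairwise disjoint (Bravo={3,8}; Echo={6,7}; Flint={5,9}).
Every remaining group overlaps one of these, and no 4 of the listed groups are pairwise disjoint, so 3 is the maximum.

3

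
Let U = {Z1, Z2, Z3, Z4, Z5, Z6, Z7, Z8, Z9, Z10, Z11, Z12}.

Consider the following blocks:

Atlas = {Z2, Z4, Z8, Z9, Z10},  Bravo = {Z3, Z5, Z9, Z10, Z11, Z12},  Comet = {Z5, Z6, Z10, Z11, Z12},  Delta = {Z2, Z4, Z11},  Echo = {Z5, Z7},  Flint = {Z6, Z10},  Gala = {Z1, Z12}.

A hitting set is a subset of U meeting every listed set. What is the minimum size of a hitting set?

H = {Z4, Z6, Z7, Z12} meets every block (each contains at least one member of H), and |H| = 4.
The blocks Delta, Echo, Flint, Gala are pairwise disjoint, so any hitting set needs a separate item for each — at least 4. Hence 4 is optimal.

4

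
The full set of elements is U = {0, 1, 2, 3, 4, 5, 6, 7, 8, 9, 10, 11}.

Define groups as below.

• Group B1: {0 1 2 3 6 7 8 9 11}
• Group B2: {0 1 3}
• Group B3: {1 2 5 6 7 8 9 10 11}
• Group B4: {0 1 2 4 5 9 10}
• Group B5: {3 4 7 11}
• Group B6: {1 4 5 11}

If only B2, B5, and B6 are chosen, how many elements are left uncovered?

Union of B2, B5, B6 = {0, 1, 3, 4, 5, 7, 11}.
Not covered: 2, 6, 8, 9, 10 — 5 elements.

5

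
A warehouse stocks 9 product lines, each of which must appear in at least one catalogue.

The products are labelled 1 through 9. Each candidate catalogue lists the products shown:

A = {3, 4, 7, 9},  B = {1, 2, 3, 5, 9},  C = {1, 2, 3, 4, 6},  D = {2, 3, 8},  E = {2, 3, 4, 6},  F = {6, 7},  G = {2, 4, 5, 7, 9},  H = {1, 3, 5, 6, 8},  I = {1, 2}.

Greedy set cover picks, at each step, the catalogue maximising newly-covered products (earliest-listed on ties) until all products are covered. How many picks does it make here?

Greedy: pick B (covers 5 new) → pick A (covers 2 new) → pick H (covers 2 new). Total picks: 3.
(The true minimum cover uses only 2 catalogues, so greedy is not optimal here.)

3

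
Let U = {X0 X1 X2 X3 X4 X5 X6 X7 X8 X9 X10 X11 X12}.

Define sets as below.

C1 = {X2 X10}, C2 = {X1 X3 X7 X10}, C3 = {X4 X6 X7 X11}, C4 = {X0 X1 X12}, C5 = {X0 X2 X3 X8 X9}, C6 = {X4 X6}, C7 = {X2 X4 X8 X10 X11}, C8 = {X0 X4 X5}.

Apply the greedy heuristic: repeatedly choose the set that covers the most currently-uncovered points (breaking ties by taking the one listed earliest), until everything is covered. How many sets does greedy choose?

5

Greedy: pick C5 (covers 5 new) → pick C3 (covers 4 new) → pick C2 (covers 2 new) → pick C4 (covers 1 new) → pick C8 (covers 1 new). Total picks: 5.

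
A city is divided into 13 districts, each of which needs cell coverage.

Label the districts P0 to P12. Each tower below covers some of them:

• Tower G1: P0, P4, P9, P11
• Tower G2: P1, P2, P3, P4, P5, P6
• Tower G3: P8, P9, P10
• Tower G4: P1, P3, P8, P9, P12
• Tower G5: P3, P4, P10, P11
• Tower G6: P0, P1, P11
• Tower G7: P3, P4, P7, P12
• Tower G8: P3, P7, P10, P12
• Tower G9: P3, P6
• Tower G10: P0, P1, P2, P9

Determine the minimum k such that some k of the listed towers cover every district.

4

Take {G2, G3, G6, G8}. Their union is {P0, P1, P2, P3, P4, P5, P6, P7, P8, P9, P10, P11, P12}, which is all 13 districts.
Only G2 contains P5, so G2 is forced; the remaining 7 districts need at least 3 more towers (each remaining tower adds at most 3) — so at least 4 towers are needed, and 4 is optimal.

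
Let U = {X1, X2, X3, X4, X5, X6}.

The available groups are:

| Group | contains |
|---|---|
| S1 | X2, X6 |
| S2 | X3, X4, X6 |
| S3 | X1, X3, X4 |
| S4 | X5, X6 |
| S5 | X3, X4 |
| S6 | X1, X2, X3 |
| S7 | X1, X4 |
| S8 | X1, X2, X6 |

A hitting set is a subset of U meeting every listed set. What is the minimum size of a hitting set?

Take H = {X3, X4, X6}. Each listed group contains at least one of these, so H is a hitting set of size 3.
No choice of 2 points meets every group, so 3 is the minimum.

3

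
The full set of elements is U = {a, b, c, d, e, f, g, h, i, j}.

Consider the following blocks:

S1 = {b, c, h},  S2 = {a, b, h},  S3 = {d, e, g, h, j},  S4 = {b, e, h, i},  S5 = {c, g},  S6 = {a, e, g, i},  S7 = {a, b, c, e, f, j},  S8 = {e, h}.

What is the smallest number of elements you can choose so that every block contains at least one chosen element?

3

Take T = {a, g, h}. Each listed block contains at least one of these, so T is a hitting set of size 3.
No choice of 2 elements meets every block, so 3 is the minimum.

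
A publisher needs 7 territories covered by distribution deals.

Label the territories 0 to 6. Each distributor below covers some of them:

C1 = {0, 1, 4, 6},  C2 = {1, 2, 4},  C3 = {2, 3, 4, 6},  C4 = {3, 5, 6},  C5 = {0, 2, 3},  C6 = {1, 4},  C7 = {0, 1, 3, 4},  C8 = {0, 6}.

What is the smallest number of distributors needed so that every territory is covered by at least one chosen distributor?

C3 and C4 and C7 together: C3 ∪ C4 ∪ C7 = {0, 1, 2, 3, 4, 5, 6} — every territory is covered.
Only C4 contains 5, so C4 is forced; the remaining 4 territories need at least 2 more distributors (each remaining distributor adds at most 3) — so at least 3 distributors are needed, and 3 is optimal.

3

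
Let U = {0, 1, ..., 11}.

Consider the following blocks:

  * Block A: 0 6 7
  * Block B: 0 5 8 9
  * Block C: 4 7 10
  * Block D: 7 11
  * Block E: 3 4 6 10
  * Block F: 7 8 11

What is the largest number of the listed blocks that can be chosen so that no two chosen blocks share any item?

B, D, E are pairwise disjoint (B={0,5,8,9}; D={7,11}; E={3,4,6,10}).
Every remaining block overlaps one of these, and no 4 of the listed blocks are pairwise disjoint, so 3 is the maximum.

3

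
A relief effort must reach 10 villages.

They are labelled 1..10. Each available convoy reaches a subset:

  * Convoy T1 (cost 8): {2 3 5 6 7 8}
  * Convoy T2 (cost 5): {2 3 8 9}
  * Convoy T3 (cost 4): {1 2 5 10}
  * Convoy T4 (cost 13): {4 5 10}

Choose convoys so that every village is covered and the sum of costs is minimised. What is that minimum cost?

30

T1, T2, T3, T4 together cover every village (T1 ∪ T2 ∪ T3 ∪ T4 = {1, 2, 3, 4, 5, 6, 7, 8, 9, 10}); total cost 8 + 5 + 4 + 13 = 30.
No covering selection has total cost below 30.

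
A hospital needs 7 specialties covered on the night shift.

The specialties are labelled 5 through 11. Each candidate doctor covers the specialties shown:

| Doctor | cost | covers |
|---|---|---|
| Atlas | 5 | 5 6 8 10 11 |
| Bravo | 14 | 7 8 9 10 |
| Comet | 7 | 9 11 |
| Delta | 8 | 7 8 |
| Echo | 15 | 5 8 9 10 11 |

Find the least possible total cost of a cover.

Atlas, Bravo together cover every specialty (Atlas ∪ Bravo = {5, 6, 7, 8, 9, 10, 11}); total cost 5 + 14 = 19.
No covering selection has total cost below 19.

19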